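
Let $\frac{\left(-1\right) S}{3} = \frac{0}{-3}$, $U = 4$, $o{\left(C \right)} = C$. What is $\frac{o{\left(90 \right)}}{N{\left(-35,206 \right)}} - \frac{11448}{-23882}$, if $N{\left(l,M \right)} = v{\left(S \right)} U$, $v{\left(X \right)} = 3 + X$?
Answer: $\frac{190563}{23882} \approx 7.9794$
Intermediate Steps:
$S = 0$ ($S = - 3 \frac{0}{-3} = - 3 \cdot 0 \left(- \frac{1}{3}\right) = \left(-3\right) 0 = 0$)
$N{\left(l,M \right)} = 12$ ($N{\left(l,M \right)} = \left(3 + 0\right) 4 = 3 \cdot 4 = 12$)
$\frac{o{\left(90 \right)}}{N{\left(-35,206 \right)}} - \frac{11448}{-23882} = \frac{90}{12} - \frac{11448}{-23882} = 90 \cdot \frac{1}{12} - - \frac{5724}{11941} = \frac{15}{2} + \frac{5724}{11941} = \frac{190563}{23882}$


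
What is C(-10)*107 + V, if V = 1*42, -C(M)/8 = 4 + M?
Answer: 5178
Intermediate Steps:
C(M) = -32 - 8*M (C(M) = -8*(4 + M) = -32 - 8*M)
V = 42
C(-10)*107 + V = (-32 - 8*(-10))*107 + 42 = (-32 + 80)*107 + 42 = 48*107 + 42 = 5136 + 42 = 5178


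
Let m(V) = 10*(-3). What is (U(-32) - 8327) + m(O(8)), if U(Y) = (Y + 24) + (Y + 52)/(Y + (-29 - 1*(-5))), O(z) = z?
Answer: -117115/14 ≈ -8365.4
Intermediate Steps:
m(V) = -30
U(Y) = 24 + Y + (52 + Y)/(-24 + Y) (U(Y) = (24 + Y) + (52 + Y)/(Y + (-29 + 5)) = (24 + Y) + (52 + Y)/(Y - 24) = (24 + Y) + (52 + Y)/(-24 + Y) = 24 + Y + (52 + Y)/(-24 + Y))
(U(-32) - 8327) + m(O(8)) = ((-524 - 32 + (-32)²)/(-24 - 32) - 8327) - 30 = ((-524 - 32 + 1024)/(-56) - 8327) - 30 = (-1/56*468 - 8327) - 30 = (-117/14 - 8327) - 30 = -116695/14 - 30 = -117115/14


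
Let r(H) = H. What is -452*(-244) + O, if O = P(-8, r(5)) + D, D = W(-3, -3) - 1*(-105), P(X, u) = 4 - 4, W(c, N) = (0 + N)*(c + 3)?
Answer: 110393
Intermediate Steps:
W(c, N) = N*(3 + c)
P(X, u) = 0
D = 105 (D = -3*(3 - 3) - 1*(-105) = -3*0 + 105 = 0 + 105 = 105)
O = 105 (O = 0 + 105 = 105)
-452*(-244) + O = -452*(-244) + 105 = 110288 + 105 = 110393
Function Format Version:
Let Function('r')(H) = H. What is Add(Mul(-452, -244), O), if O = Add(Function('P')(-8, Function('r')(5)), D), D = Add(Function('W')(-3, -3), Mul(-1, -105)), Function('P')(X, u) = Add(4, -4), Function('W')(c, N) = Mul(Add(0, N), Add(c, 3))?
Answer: 110393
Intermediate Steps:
Function('W')(c, N) = Mul(N, Add(3, c))
Function('P')(X, u) = 0
D = 105 (D = Add(Mul(-3, Add(3, -3)), Mul(-1, -105)) = Add(Mul(-3, 0), 105) = Add(0, 105) = 105)
O = 105 (O = Add(0, 105) = 105)
Add(Mul(-452, -244), O) = Add(Mul(-452, -244), 105) = Add(110288, 105) = 110393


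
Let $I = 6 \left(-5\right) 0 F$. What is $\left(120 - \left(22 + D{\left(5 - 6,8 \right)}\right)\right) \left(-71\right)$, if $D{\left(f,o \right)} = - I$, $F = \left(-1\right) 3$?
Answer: $-6958$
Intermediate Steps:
$F = -3$
$I = 0$ ($I = 6 \left(-5\right) 0 \left(-3\right) = \left(-30\right) 0 \left(-3\right) = 0 \left(-3\right) = 0$)
$D{\left(f,o \right)} = 0$ ($D{\left(f,o \right)} = \left(-1\right) 0 = 0$)
$\left(120 - \left(22 + D{\left(5 - 6,8 \right)}\right)\right) \left(-71\right) = \left(120 + \left(\left(9 - 31\right) - 0\right)\right) \left(-71\right) = \left(120 + \left(\left(9 - 31\right) + 0\right)\right) \left(-71\right) = \left(120 + \left(-22 + 0\right)\right) \left(-71\right) = \left(120 - 22\right) \left(-71\right) = 98 \left(-71\right) = -6958$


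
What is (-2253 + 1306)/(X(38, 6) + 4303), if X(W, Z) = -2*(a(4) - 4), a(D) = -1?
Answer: -947/4313 ≈ -0.21957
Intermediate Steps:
X(W, Z) = 10 (X(W, Z) = -2*(-1 - 4) = -2*(-5) = 10)
(-2253 + 1306)/(X(38, 6) + 4303) = (-2253 + 1306)/(10 + 4303) = -947/4313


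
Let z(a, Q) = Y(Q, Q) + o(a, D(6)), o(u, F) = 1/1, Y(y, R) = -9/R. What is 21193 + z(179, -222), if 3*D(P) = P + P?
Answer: 1568359/74 ≈ 21194.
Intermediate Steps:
D(P) = 2*P/3 (D(P) = (P + P)/3 = (2*P)/3 = 2*P/3)
o(u, F) = 1
z(a, Q) = 1 - 9/Q (z(a, Q) = -9/Q + 1 = 1 - 9/Q)
21193 + z(179, -222) = 21193 + (-9 - 222)/(-222) = 21193 - 1/222*(-231) = 21193 + 77/74 = 1568359/74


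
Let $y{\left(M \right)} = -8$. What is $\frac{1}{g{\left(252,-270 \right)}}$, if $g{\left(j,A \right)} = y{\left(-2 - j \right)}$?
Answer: $- \frac{1}{8} \approx -0.125$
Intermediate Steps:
$g{\left(j,A \right)} = -8$
$\frac{1}{g{\left(252,-270 \right)}} = \frac{1}{-8} = - \frac{1}{8}$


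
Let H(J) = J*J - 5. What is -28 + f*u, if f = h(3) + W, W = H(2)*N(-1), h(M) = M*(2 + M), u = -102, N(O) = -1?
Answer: -1660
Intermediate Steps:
H(J) = -5 + J**2 (H(J) = J**2 - 5 = -5 + J**2)
W = 1 (W = (-5 + 2**2)*(-1) = (-5 + 4)*(-1) = -1*(-1) = 1)
f = 16 (f = 3*(2 + 3) + 1 = 3*5 + 1 = 15 + 1 = 16)
-28 + f*u = -28 + 16*(-102) = -28 - 1632 = -1660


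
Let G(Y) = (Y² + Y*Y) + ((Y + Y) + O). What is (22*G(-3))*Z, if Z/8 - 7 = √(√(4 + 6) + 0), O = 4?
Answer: 19712 + 2816*10^(¼) ≈ 24720.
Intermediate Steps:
G(Y) = 4 + 2*Y + 2*Y² (G(Y) = (Y² + Y*Y) + ((Y + Y) + 4) = (Y² + Y²) + (2*Y + 4) = 2*Y² + (4 + 2*Y) = 4 + 2*Y + 2*Y²)
Z = 56 + 8*10^(¼) (Z = 56 + 8*√(√(4 + 6) + 0) = 56 + 8*√(√10 + 0) = 56 + 8*√(√10) = 56 + 8*10^(¼) ≈ 70.226)
(22*G(-3))*Z = (22*(4 + 2*(-3) + 2*(-3)²))*(56 + 8*10^(¼)) = (22*(4 - 6 + 2*9))*(56 + 8*10^(¼)) = (22*(4 - 6 + 18))*(56 + 8*10^(¼)) = (22*16)*(56 + 8*10^(¼)) = 352*(56 + 8*10^(¼)) = 19712 + 2816*10^(¼)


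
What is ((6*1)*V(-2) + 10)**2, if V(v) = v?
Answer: 4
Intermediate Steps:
((6*1)*V(-2) + 10)**2 = ((6*1)*(-2) + 10)**2 = (6*(-2) + 10)**2 = (-12 + 10)**2 = (-2)**2 = 4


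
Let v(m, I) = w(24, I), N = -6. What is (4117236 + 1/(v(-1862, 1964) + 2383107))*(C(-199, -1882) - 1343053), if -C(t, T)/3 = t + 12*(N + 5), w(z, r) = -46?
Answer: -13171321014177320740/2383061 ≈ -5.5271e+12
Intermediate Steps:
v(m, I) = -46
C(t, T) = 36 - 3*t (C(t, T) = -3*(t + 12*(-6 + 5)) = -3*(t + 12*(-1)) = -3*(t - 12) = -3*(-12 + t) = 36 - 3*t)
(4117236 + 1/(v(-1862, 1964) + 2383107))*(C(-199, -1882) - 1343053) = (4117236 + 1/(-46 + 2383107))*((36 - 3*(-199)) - 1343053) = (4117236 + 1/2383061)*((36 + 597) - 1343053) = (4117236 + 1/2383061)*(633 - 1343053) = (9811624539397/2383061)*(-1342420) = -13171321014177320740/2383061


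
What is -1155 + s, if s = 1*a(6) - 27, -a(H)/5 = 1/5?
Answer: -1183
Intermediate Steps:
a(H) = -1 (a(H) = -5/5 = -5*⅕ = -1)
s = -28 (s = 1*(-1) - 27 = -1 - 27 = -28)
-1155 + s = -1155 - 28 = -1183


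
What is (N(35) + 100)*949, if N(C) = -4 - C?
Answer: 57889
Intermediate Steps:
(N(35) + 100)*949 = ((-4 - 1*35) + 100)*949 = ((-4 - 35) + 100)*949 = (-39 + 100)*949 = 61*949 = 57889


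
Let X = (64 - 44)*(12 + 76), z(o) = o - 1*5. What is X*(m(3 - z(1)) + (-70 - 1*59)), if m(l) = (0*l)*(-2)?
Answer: -227040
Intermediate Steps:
z(o) = -5 + o (z(o) = o - 5 = -5 + o)
m(l) = 0 (m(l) = 0*(-2) = 0)
X = 1760 (X = 20*88 = 1760)
X*(m(3 - z(1)) + (-70 - 1*59)) = 1760*(0 + (-70 - 1*59)) = 1760*(0 + (-70 - 59)) = 1760*(0 - 129) = 1760*(-129) = -227040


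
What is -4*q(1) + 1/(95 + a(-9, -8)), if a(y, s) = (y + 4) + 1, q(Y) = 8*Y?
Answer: -2911/91 ≈ -31.989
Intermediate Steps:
a(y, s) = 5 + y (a(y, s) = (4 + y) + 1 = 5 + y)
-4*q(1) + 1/(95 + a(-9, -8)) = -32 + 1/(95 + (5 - 9)) = -4*8 + 1/(95 - 4) = -32 + 1/91 = -2911/91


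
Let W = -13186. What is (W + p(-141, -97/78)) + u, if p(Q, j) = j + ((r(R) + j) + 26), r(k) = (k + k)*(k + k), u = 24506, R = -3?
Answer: 443801/39 ≈ 11380.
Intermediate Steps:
r(k) = 4*k**2 (r(k) = (2*k)*(2*k) = 4*k**2)
p(Q, j) = 62 + 2*j (p(Q, j) = j + ((4*(-3)**2 + j) + 26) = j + ((4*9 + j) + 26) = j + ((36 + j) + 26) = j + (62 + j) = 62 + 2*j)
(W + p(-141, -97/78)) + u = (-13186 + (62 + 2*(-97/78))) + 24506 = (-13186 + (62 - 97/39)) + 24506 = (-13186 + 2321/39) + 24506 = -511933/39 + 24506 = 443801/39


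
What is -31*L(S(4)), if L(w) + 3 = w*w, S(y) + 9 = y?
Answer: -682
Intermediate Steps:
S(y) = -9 + y
L(w) = -3 + w² (L(w) = -3 + w*w = -3 + w²)
-31*L(S(4)) = -31*(-3 + (-9 + 4)²) = -31*(-3 + (-5)²) = -31*(-3 + 25) = -31*22 = -682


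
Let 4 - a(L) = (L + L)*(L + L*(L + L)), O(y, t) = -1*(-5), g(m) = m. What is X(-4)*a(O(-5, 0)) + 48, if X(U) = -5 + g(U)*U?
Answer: -5958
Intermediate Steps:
O(y, t) = 5
X(U) = -5 + U**2 (X(U) = -5 + U*U = -5 + U**2)
a(L) = 4 - 2*L*(L + 2*L**2) (a(L) = 4 - (L + L)*(L + L*(L + L)) = 4 - 2*L*(L + L*(2*L)) = 4 - 2*L*(L + 2*L**2))
X(-4)*a(O(-5, 0)) + 48 = (-5 + (-4)**2)*(4 - 4*5**3 - 2*5**2) + 48 = (-5 + 16)*(4 - 4*125 - 2*25) + 48 = 11*(4 - 500 - 50) + 48 = 11*(-546) + 48 = -6006 + 48 = -5958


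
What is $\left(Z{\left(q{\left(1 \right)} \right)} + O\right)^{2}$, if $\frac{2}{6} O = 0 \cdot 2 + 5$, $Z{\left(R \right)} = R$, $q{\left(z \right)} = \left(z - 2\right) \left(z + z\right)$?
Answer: $169$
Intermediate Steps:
$q{\left(z \right)} = 2 z \left(-2 + z\right)$ ($q{\left(z \right)} = \left(-2 + z\right) 2 z = 2 z \left(-2 + z\right)$)
$O = 15$ ($O = 3 \left(0 \cdot 2 + 5\right) = 3 \left(0 + 5\right) = 3 \cdot 5 = 15$)
$\left(Z{\left(q{\left(1 \right)} \right)} + O\right)^{2} = \left(2 \cdot 1 \left(-2 + 1\right) + 15\right)^{2} = \left(2 \cdot 1 \left(-1\right) + 15\right)^{2} = \left(-2 + 15\right)^{2} = 13^{2} = 169$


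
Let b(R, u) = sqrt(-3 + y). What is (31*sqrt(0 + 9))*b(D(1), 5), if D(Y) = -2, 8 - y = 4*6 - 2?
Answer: 93*I*sqrt(17) ≈ 383.45*I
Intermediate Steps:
y = -14 (y = 8 - (4*6 - 2) = 8 - (24 - 2) = 8 - 1*22 = 8 - 22 = -14)
b(R, u) = I*sqrt(17) (b(R, u) = sqrt(-3 - 14) = sqrt(-17) = I*sqrt(17))
(31*sqrt(0 + 9))*b(D(1), 5) = (31*sqrt(0 + 9))*(I*sqrt(17)) = (31*sqrt(9))*(I*sqrt(17)) = (31*3)*(I*sqrt(17)) = 93*(I*sqrt(17)) = 93*I*sqrt(17)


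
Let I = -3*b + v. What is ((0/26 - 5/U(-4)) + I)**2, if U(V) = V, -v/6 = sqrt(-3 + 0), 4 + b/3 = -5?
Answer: 106513/16 - 987*I*sqrt(3) ≈ 6657.1 - 1709.5*I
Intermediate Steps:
b = -27 (b = -12 + 3*(-5) = -12 - 15 = -27)
v = -6*I*sqrt(3) (v = -6*sqrt(-3 + 0) = -6*I*sqrt(3) ≈ -10.392*I)
I = 81 - 6*I*sqrt(3) (I = -3*(-27) - 6*I*sqrt(3) = 81 - 6*I*sqrt(3) ≈ 81.0 - 10.392*I)
((0/26 - 5/U(-4)) + I)**2 = ((0/26 - 5/(-4)) + (81 - 6*I*sqrt(3)))**2 = ((0*(1/26) - 5*(-1/4)) + (81 - 6*I*sqrt(3)))**2 = ((0 + 5/4) + (81 - 6*I*sqrt(3)))**2 = (5/4 + (81 - 6*I*sqrt(3)))**2 = (329/4 - 6*I*sqrt(3))**2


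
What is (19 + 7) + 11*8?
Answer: 114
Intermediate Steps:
(19 + 7) + 11*8 = 26 + 88 = 114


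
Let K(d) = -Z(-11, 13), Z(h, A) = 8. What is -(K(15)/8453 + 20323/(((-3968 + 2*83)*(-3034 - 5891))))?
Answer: 99672481/286834381050 ≈ 0.00034749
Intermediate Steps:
K(d) = -8 (K(d) = -1*8 = -8)
-(K(15)/8453 + 20323/(((-3968 + 2*83)*(-3034 - 5891)))) = -(-8/8453 + 20323/(((-3968 + 2*83)*(-3034 - 5891)))) = -(-8*1/8453 + 20323/(((-3968 + 166)*(-8925)))) = -(-8/8453 + 20323/((-3802*(-8925)))) = -(-8/8453 + 20323/33932850) = -1*(-99672481/286834381050) = 99672481/286834381050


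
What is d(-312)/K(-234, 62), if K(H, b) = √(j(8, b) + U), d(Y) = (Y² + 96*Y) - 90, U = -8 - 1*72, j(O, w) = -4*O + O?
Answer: -33651*I*√26/26 ≈ -6599.5*I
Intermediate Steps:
j(O, w) = -3*O
U = -80 (U = -8 - 72 = -80)
d(Y) = -90 + Y² + 96*Y
K(H, b) = 2*I*√26 (K(H, b) = √(-3*8 - 80) = √(-24 - 80) = √(-104) = 2*I*√26)
d(-312)/K(-234, 62) = (-90 + (-312)² + 96*(-312))/((2*I*√26)) = (-90 + 97344 - 29952)*(-I*√26/52) = 67302*(-I*√26/52) = -33651*I*√26/26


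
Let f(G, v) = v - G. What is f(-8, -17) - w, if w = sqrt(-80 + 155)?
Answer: -9 - 5*sqrt(3) ≈ -17.660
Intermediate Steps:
w = 5*sqrt(3) (w = sqrt(75) = 5*sqrt(3) ≈ 8.6602)
f(-8, -17) - w = (-17 - 1*(-8)) - 5*sqrt(3) = (-17 + 8) - 5*sqrt(3) = -9 - 5*sqrt(3)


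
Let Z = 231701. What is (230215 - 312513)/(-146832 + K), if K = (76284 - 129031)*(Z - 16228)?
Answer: 82298/11365701163 ≈ 7.2409e-6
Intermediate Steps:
K = -11365554331 (K = (76284 - 129031)*(231701 - 16228) = -52747*215473 = -11365554331)
(230215 - 312513)/(-146832 + K) = (230215 - 312513)/(-146832 - 11365554331) = -82298/(-11365701163) = -82298*(-1/11365701163) = 82298/11365701163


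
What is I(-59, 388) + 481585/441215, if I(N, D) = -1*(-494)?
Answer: 43688359/88243 ≈ 495.09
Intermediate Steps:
I(N, D) = 494
I(-59, 388) + 481585/441215 = 494 + 481585/441215 = 494 + 481585*(1/441215) = 494 + 96317/88243 = 43688359/88243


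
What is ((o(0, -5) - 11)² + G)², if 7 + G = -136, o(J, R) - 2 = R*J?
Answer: 3844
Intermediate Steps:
o(J, R) = 2 + J*R (o(J, R) = 2 + R*J = 2 + J*R)
G = -143 (G = -7 - 136 = -143)
((o(0, -5) - 11)² + G)² = (((2 + 0*(-5)) - 11)² - 143)² = (((2 + 0) - 11)² - 143)² = ((2 - 11)² - 143)² = ((-9)² - 143)² = (81 - 143)² = (-62)² = 3844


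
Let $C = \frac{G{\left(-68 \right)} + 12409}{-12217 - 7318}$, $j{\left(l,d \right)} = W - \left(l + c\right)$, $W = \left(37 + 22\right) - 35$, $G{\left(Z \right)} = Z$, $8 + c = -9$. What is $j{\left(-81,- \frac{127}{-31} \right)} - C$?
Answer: $\frac{2395611}{19535} \approx 122.63$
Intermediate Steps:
$c = -17$ ($c = -8 - 9 = -17$)
$W = 24$ ($W = 59 - 35 = 24$)
$j{\left(l,d \right)} = 41 - l$ ($j{\left(l,d \right)} = 24 - \left(l - 17\right) = 24 - \left(-17 + l\right) = 41 - l$)
$C = - \frac{12341}{19535}$ ($C = \frac{-68 + 12409}{-12217 - 7318} = \frac{12341}{-19535} = 12341 \left(- \frac{1}{19535}\right) = - \frac{12341}{19535} \approx -0.63174$)
$j{\left(-81,- \frac{127}{-31} \right)} - C = \left(41 - -81\right) - - \frac{12341}{19535} = \left(41 + 81\right) + \frac{12341}{19535} = 122 + \frac{12341}{19535} = \frac{2395611}{19535}$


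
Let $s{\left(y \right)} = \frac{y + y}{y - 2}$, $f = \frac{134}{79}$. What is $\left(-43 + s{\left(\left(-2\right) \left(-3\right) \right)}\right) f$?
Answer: $- \frac{5360}{79} \approx -67.848$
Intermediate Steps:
$f = \frac{134}{79}$ ($f = 134 \cdot \frac{1}{79} = \frac{134}{79} \approx 1.6962$)
$s{\left(y \right)} = \frac{2 y}{-2 + y}$
$\left(-43 + s{\left(\left(-2\right) \left(-3\right) \right)}\right) f = \left(-43 + \frac{2 \left(\left(-2\right) \left(-3\right)\right)}{-2 - -6}\right) \frac{134}{79} = \left(-43 + 2 \cdot 6 \frac{1}{-2 + 6}\right) \frac{134}{79} = \left(-43 + 2 \cdot 6 \cdot \frac{1}{4}\right) \frac{134}{79} = \left(-43 + 3\right) \frac{134}{79} = \left(-40\right) \frac{134}{79} = - \frac{5360}{79}$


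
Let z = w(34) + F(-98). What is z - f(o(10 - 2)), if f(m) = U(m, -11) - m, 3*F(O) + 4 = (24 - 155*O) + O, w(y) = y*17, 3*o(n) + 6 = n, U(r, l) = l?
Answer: 5627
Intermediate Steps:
o(n) = -2 + n/3
w(y) = 17*y
F(O) = 20/3 - 154*O/3 (F(O) = -4/3 + ((24 - 155*O) + O)/3 = -4/3 + (24 - 154*O)/3 = -4/3 + (8 - 154*O/3) = 20/3 - 154*O/3)
f(m) = -11 - m
z = 16846/3 (z = 17*34 + (20/3 - 154/3*(-98)) = 578 + (20/3 + 15092/3) = 578 + 15112/3 = 16846/3 ≈ 5615.3)
z - f(o(10 - 2)) = 16846/3 - (-11 - (-2 + (10 - 2)/3)) = 16846/3 - (-11 - (-2 + (1/3)*8)) = 16846/3 - (-11 - (-2 + 8/3)) = 16846/3 - (-11 - 1*2/3) = 16846/3 - (-11 - 2/3) = 16846/3 - 1*(-35/3) = 16846/3 + 35/3 = 5627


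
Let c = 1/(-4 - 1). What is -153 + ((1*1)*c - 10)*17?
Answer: -1632/5 ≈ -326.40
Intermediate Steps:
c = -⅕ (c = 1/(-5) = -⅕ ≈ -0.20000)
-153 + ((1*1)*c - 10)*17 = -153 + ((1*1)*(-⅕) - 10)*17 = -153 + (1*(-⅕) - 10)*17 = -153 + (-⅕ - 10)*17 = -153 - 51/5*17 = -153 - 867/5 = -1632/5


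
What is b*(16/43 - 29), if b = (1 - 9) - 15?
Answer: 28313/43 ≈ 658.44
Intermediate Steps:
b = -23 (b = -8 - 15 = -23)
b*(16/43 - 29) = -23*(16/43 - 29) = -23*(-1231/43) = 28313/43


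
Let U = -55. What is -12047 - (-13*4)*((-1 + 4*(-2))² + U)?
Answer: -10695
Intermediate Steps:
-12047 - (-13*4)*((-1 + 4*(-2))² + U) = -12047 - (-13*4)*((-1 + 4*(-2))² - 55) = -12047 - (-52)*((-1 - 8)² - 55) = -12047 - (-52)*((-9)² - 55) = -12047 - (-52)*(81 - 55) = -12047 - (-52)*26 = -12047 - 1*(-1352) = -12047 + 1352 = -10695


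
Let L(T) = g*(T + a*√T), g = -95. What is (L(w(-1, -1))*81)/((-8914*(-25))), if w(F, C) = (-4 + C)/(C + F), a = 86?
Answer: -1539/17828 - 66177*√10/44570 ≈ -4.7816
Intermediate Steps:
w(F, C) = (-4 + C)/(C + F)
L(T) = -8170*√T - 95*T (L(T) = -95*(T + 86*√T) = -8170*√T - 95*T)
(L(w(-1, -1))*81)/((-8914*(-25))) = ((-8170*√5*√(-1/(-1 - 1)) - 95*(-4 - 1)/(-1 - 1))*81)/((-8914*(-25))) = ((-8170*√5*√(-1/(-2)) - 95*(-5)/(-2))*81)/222850 = ((-8170*√10/2 - (-95)*(-5)/2)*81)*(1/222850) = ((-4085*√10 - 95*5/2)*81)*(1/222850) = ((-4085*√10 - 475/2)*81)*(1/222850) = ((-475/2 - 4085*√10)*81)*(1/222850) = (-38475/2 - 330885*√10)*(1/222850) = -1539/17828 - 66177*√10/44570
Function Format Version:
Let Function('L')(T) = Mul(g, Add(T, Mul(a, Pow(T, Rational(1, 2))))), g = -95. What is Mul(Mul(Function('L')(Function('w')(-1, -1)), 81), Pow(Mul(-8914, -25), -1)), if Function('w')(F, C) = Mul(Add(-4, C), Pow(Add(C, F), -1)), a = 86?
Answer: Add(Rational(-1539, 17828), Mul(Rational(-66177, 44570), Pow(10, Rational(1, 2)))) ≈ -4.7816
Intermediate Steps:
Function('w')(F, C) = Mul(Pow(Add(C, F), -1), Add(-4, C))
Function('L')(T) = Add(Mul(-8170, Pow(T, Rational(1, 2))), Mul(-95, T)) (Function('L')(T) = Mul(-95, Add(T, Mul(86, Pow(T, Rational(1, 2))))) = Add(Mul(-8170, Pow(T, Rational(1, 2))), Mul(-95, T)))
Mul(Mul(Function('L')(Function('w')(-1, -1)), 81), Pow(Mul(-8914, -25), -1)) = Mul(Mul(Add(Mul(-8170, Pow(Mul(Pow(Add(-1, -1), -1), Add(-4, -1)), Rational(1, 2))), Mul(-95, Mul(Pow(Add(-1, -1), -1), Add(-4, -1)))), 81), Pow(Mul(-8914, -25), -1)) = Mul(Mul(Add(Mul(-8170, Pow(Mul(Pow(-2, -1), -5), Rational(1, 2))), Mul(-95, Mul(Pow(-2, -1), -5))), 81), Pow(222850, -1)) = Mul(Mul(Add(Mul(-8170, Pow(Mul(Rational(-1, 2), -5), Rational(1, 2))), Mul(-95, Mul(Rational(-1, 2), -5))), 81), Rational(1, 222850)) = Mul(Mul(Add(Mul(-8170, Pow(Rational(5, 2), Rational(1, 2))), Mul(-95, Rational(5, 2))), 81), Rational(1, 222850)) = Mul(Mul(Add(Mul(-8170, Mul(Rational(1, 2), Pow(10, Rational(1, 2)))), Rational(-475, 2)), 81), Rational(1, 222850)) = Mul(Mul(Add(Mul(-4085, Pow(10, Rational(1, 2))), Rational(-475, 2)), 81), Rational(1, 222850)) = Mul(Mul(Add(Rational(-475, 2), Mul(-4085, Pow(10, Rational(1, 2)))), 81), Rational(1, 222850)) = Mul(Add(Rational(-38475, 2), Mul(-330885, Pow(10, Rational(1, 2)))), Rational(1, 222850)) = Add(Rational(-1539, 17828), Mul(Rational(-66177, 44570), Pow(10, Rational(1, 2))))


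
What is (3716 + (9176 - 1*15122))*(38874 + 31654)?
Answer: -157277440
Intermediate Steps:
(3716 + (9176 - 1*15122))*(38874 + 31654) = (3716 + (9176 - 15122))*70528 = (3716 - 5946)*70528 = -2230*70528 = -157277440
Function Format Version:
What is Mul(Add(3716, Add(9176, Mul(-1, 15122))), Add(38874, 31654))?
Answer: -157277440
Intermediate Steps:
Mul(Add(3716, Add(9176, Mul(-1, 15122))), Add(38874, 31654)) = Mul(Add(3716, Add(9176, -15122)), 70528) = Mul(Add(3716, -5946), 70528) = Mul(-2230, 70528) = -157277440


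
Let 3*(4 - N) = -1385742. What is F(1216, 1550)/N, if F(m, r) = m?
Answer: 608/230959 ≈ 0.0026325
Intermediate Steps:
N = 461918 (N = 4 - ⅓*(-1385742) = 4 + 461914 = 461918)
F(1216, 1550)/N = 1216/461918 = 1216*(1/461918) = 608/230959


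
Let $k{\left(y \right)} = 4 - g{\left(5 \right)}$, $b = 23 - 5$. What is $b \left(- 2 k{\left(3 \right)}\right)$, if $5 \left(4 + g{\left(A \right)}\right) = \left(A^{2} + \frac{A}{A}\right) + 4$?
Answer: $-72$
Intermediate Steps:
$b = 18$
$g{\left(A \right)} = -3 + \frac{A^{2}}{5}$ ($g{\left(A \right)} = -4 + \frac{\left(A^{2} + \frac{A}{A}\right) + 4}{5} = -4 + \frac{\left(A^{2} + 1\right) + 4}{5} = -4 + \frac{\left(1 + A^{2}\right) + 4}{5} = -4 + \frac{5 + A^{2}}{5} = -4 + \left(1 + \frac{A^{2}}{5}\right) = -3 + \frac{A^{2}}{5}$)
$k{\left(y \right)} = 2$ ($k{\left(y \right)} = 4 - \left(-3 + \frac{5^{2}}{5}\right) = 4 - \left(-3 + \frac{1}{5} \cdot 25\right) = 4 - \left(-3 + 5\right) = 4 - 2 = 2$)
$b \left(- 2 k{\left(3 \right)}\right) = 18 \left(\left(-2\right) 2\right) = 18 \left(-4\right) = -72$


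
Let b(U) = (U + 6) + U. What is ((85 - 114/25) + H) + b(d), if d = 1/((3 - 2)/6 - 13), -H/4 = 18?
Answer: 27497/1925 ≈ 14.284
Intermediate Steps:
H = -72 (H = -4*18 = -72)
d = -6/77 (d = 1/(1*(⅙) - 13) = 1/(⅙ - 13) = 1/(-77/6) = -6/77 ≈ -0.077922)
b(U) = 6 + 2*U (b(U) = (6 + U) + U = 6 + 2*U)
((85 - 114/25) + H) + b(d) = ((85 - 114/25) - 72) + (6 + 2*(-6/77)) = ((85 - 114*1/25) - 72) + (6 - 12/77) = ((85 - 114/25) - 72) + 450/77 = (2011/25 - 72) + 450/77 = 211/25 + 450/77 = 27497/1925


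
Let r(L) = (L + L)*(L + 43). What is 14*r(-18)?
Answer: -12600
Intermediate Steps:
r(L) = 2*L*(43 + L) (r(L) = (2*L)*(43 + L) = 2*L*(43 + L))
14*r(-18) = 14*(2*(-18)*(43 - 18)) = 14*(2*(-18)*25) = 14*(-900) = -12600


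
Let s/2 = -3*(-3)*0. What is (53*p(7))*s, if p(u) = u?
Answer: 0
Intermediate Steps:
s = 0 (s = 2*(-3*(-3)*0) = 2*(9*0) = 2*0 = 0)
(53*p(7))*s = (53*7)*0 = 371*0 = 0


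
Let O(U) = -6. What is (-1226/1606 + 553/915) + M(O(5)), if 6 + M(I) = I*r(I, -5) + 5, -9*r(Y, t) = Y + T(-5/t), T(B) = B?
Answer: -3300731/734745 ≈ -4.4923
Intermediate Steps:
r(Y, t) = -Y/9 + 5/(9*t) (r(Y, t) = -(Y - 5/t)/9 = -Y/9 + 5/(9*t))
M(I) = -1 + I*(-⅑ - I/9) (M(I) = -6 + (I*((⅑)*(5 - 1*I*(-5))/(-5)) + 5) = -6 + (I*((⅑)*(-⅕)*(5 + 5*I)) + 5) = -6 + (I*(-⅑ - I/9) + 5) = -6 + (5 + I*(-⅑ - I/9)) = -1 + I*(-⅑ - I/9))
(-1226/1606 + 553/915) + M(O(5)) = (-1226/1606 + 553/915) + (-1 - ⅑*(-6)*(1 - 6)) = (-1226*1/1606 + 553*(1/915)) + (-1 - ⅑*(-6)*(-5)) = (-613/803 + 553/915) + (-1 - 10/3) = -116836/734745 - 13/3 = -3300731/734745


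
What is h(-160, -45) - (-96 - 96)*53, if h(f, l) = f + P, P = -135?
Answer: 9881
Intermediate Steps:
h(f, l) = -135 + f (h(f, l) = f - 135 = -135 + f)
h(-160, -45) - (-96 - 96)*53 = (-135 - 160) - (-96 - 96)*53 = -295 - (-192)*53 = -295 - 1*(-10176) = -295 + 10176 = 9881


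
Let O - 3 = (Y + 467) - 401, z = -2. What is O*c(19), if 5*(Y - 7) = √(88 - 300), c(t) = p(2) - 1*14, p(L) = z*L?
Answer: -1368 - 36*I*√53/5 ≈ -1368.0 - 52.417*I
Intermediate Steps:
p(L) = -2*L
c(t) = -18 (c(t) = -2*2 - 1*14 = -4 - 14 = -18)
Y = 7 + 2*I*√53/5 (Y = 7 + √(88 - 300)/5 = 7 + √(-212)/5 = 7 + (2*I*√53)/5 = 7 + 2*I*√53/5 ≈ 7.0 + 2.912*I)
O = 76 + 2*I*√53/5 (O = 3 + (((7 + 2*I*√53/5) + 467) - 401) = 3 + ((474 + 2*I*√53/5) - 401) = 3 + (73 + 2*I*√53/5) = 76 + 2*I*√53/5 ≈ 76.0 + 2.912*I)
O*c(19) = (76 + 2*I*√53/5)*(-18) = -1368 - 36*I*√53/5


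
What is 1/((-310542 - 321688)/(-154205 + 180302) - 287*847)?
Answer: -26097/6344525863 ≈ -4.1133e-6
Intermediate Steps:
1/((-310542 - 321688)/(-154205 + 180302) - 287*847) = 1/(-632230/26097 - 243089) = 1/(-6344525863/26097) = -26097/6344525863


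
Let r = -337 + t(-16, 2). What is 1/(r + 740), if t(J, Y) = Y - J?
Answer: 1/421 ≈ 0.0023753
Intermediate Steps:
r = -319 (r = -337 + (2 - 1*(-16)) = -337 + (2 + 16) = -337 + 18 = -319)
1/(r + 740) = 1/(-319 + 740) = 1/421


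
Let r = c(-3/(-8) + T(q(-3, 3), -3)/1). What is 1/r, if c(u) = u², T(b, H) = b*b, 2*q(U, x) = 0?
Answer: 64/9 ≈ 7.1111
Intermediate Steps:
q(U, x) = 0 (q(U, x) = (½)*0 = 0)
T(b, H) = b²
r = 9/64 (r = (-3/(-8) + 0²/1)² = (-3*(-⅛) + 0*1)² = (3/8 + 0)² = (3/8)² = 9/64 ≈ 0.14063)
1/r = 1/(9/64) = 64/9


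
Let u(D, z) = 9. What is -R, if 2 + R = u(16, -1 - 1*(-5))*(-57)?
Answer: 515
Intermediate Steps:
R = -515 (R = -2 + 9*(-57) = -2 - 513 = -515)
-R = -1*(-515) = 515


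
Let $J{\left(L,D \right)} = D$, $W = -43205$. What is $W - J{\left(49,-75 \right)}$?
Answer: $-43130$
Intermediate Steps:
$W - J{\left(49,-75 \right)} = -43205 - -75 = -43205 + 75 = -43130$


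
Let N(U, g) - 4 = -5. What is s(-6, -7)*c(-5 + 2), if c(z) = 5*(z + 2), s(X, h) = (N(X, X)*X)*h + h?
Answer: 245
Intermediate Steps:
N(U, g) = -1 (N(U, g) = 4 - 5 = -1)
s(X, h) = h - X*h (s(X, h) = (-X)*h + h = -X*h + h = h - X*h)
c(z) = 10 + 5*z (c(z) = 5*(2 + z) = 10 + 5*z)
s(-6, -7)*c(-5 + 2) = (-7*(1 - 1*(-6)))*(10 + 5*(-5 + 2)) = (-7*(1 + 6))*(10 + 5*(-3)) = (-7*7)*(10 - 15) = -49*(-5) = 245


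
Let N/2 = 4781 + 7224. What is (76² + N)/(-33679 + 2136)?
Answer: -29786/31543 ≈ -0.94430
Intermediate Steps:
N = 24010 (N = 2*(4781 + 7224) = 2*12005 = 24010)
(76² + N)/(-33679 + 2136) = (76² + 24010)/(-33679 + 2136) = (5776 + 24010)/(-31543) = 29786*(-1/31543) = -29786/31543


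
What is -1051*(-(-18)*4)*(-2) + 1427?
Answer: 152771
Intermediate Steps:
-1051*(-(-18)*4)*(-2) + 1427 = -1051*(-9*(-8))*(-2) + 1427 = -75672*(-2) + 1427 = -1051*(-144) + 1427 = 151344 + 1427 = 152771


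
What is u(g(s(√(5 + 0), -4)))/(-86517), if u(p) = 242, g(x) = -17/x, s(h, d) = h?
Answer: -242/86517 ≈ -0.0027971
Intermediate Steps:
u(g(s(√(5 + 0), -4)))/(-86517) = 242/(-86517) = 242*(-1/86517) = -242/86517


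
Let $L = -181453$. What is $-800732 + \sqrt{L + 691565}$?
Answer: $-800732 + 4 \sqrt{31882} \approx -8.0002 \cdot 10^{5}$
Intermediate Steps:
$-800732 + \sqrt{L + 691565} = -800732 + \sqrt{-181453 + 691565} = -800732 + \sqrt{510112} = -800732 + 4 \sqrt{31882}$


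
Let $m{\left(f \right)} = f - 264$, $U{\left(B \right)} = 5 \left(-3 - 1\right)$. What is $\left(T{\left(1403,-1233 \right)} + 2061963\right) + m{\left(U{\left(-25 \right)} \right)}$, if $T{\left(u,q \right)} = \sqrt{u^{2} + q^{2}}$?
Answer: $2061679 + \sqrt{3488698} \approx 2.0635 \cdot 10^{6}$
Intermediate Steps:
$U{\left(B \right)} = -20$ ($U{\left(B \right)} = 5 \left(-4\right) = -20$)
$m{\left(f \right)} = -264 + f$
$T{\left(u,q \right)} = \sqrt{q^{2} + u^{2}}$
$\left(T{\left(1403,-1233 \right)} + 2061963\right) + m{\left(U{\left(-25 \right)} \right)} = \left(\sqrt{\left(-1233\right)^{2} + 1403^{2}} + 2061963\right) - 284 = \left(\sqrt{1520289 + 1968409} + 2061963\right) - 284 = \left(\sqrt{3488698} + 2061963\right) - 284 = \left(2061963 + \sqrt{3488698}\right) - 284 = 2061679 + \sqrt{3488698}$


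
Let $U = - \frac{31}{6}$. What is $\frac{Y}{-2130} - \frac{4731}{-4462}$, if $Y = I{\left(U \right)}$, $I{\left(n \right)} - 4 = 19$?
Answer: $\frac{2493601}{2376015} \approx 1.0495$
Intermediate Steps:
$U = - \frac{31}{6}$ ($U = \left(-31\right) \frac{1}{6} = - \frac{31}{6} \approx -5.1667$)
$I{\left(n \right)} = 23$ ($I{\left(n \right)} = 4 + 19 = 23$)
$Y = 23$
$\frac{Y}{-2130} - \frac{4731}{-4462} = \frac{23}{-2130} - \frac{4731}{-4462} = 23 \left(- \frac{1}{2130}\right) - - \frac{4731}{4462} = - \frac{23}{2130} + \frac{4731}{4462} = \frac{2493601}{2376015}$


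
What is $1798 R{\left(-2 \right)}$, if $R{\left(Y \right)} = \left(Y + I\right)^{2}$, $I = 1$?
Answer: $1798$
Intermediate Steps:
$R{\left(Y \right)} = \left(1 + Y\right)^{2}$ ($R{\left(Y \right)} = \left(Y + 1\right)^{2} = \left(1 + Y\right)^{2}$)
$1798 R{\left(-2 \right)} = 1798 \left(1 - 2\right)^{2} = 1798 \left(-1\right)^{2} = 1798 \cdot 1 = 1798$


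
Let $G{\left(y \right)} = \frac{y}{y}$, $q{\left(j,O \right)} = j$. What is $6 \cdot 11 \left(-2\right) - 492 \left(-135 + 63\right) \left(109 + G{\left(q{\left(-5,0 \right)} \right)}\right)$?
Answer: $3896508$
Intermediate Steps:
$G{\left(y \right)} = 1$
$6 \cdot 11 \left(-2\right) - 492 \left(-135 + 63\right) \left(109 + G{\left(q{\left(-5,0 \right)} \right)}\right) = 6 \cdot 11 \left(-2\right) - 492 \left(-135 + 63\right) \left(109 + 1\right) = 66 \left(-2\right) - 492 \left(\left(-72\right) 110\right) = -132 - -3896640 = -132 + 3896640 = 3896508$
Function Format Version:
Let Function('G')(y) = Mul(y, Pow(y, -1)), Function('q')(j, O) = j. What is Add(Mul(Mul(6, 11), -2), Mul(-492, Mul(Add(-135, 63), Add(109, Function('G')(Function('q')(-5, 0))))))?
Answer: 3896508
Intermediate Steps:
Function('G')(y) = 1
Add(Mul(Mul(6, 11), -2), Mul(-492, Mul(Add(-135, 63), Add(109, Function('G')(Function('q')(-5, 0)))))) = Add(Mul(Mul(6, 11), -2), Mul(-492, Mul(Add(-135, 63), Add(109, 1)))) = Add(Mul(66, -2), Mul(-492, Mul(-72, 110))) = Add(-132, Mul(-492, -7920)) = Add(-132, 3896640) = 3896508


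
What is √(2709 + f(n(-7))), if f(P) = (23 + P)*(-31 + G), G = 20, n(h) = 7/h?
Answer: √2467 ≈ 49.669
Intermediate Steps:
f(P) = -253 - 11*P (f(P) = (23 + P)*(-31 + 20) = (23 + P)*(-11) = -253 - 11*P)
√(2709 + f(n(-7))) = √(2709 + (-253 - 77/(-7))) = √(2709 + (-253 - 77*(-1)/7)) = √(2709 + (-253 - 11*(-1))) = √(2709 + (-253 + 11)) = √(2709 - 242) = √2467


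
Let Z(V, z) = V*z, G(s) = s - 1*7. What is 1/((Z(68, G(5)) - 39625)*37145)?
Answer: -1/1476922345 ≈ -6.7708e-10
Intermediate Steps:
G(s) = -7 + s (G(s) = s - 7 = -7 + s)
1/((Z(68, G(5)) - 39625)*37145) = 1/(68*(-7 + 5) - 39625*37145) = (1/37145)/(68*(-2) - 39625) = (1/37145)/(-136 - 39625) = (1/37145)/(-39761) = -1/39761*1/37145 = -1/1476922345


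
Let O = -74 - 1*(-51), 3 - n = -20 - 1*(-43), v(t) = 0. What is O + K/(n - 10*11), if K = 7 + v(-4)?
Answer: -2997/130 ≈ -23.054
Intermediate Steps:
n = -20 (n = 3 - (-20 - 1*(-43)) = 3 - (-20 + 43) = 3 - 1*23 = 3 - 23 = -20)
K = 7 (K = 7 + 0 = 7)
O = -23 (O = -74 + 51 = -23)
O + K/(n - 10*11) = -23 + 7/(-20 - 10*11) = -23 + 7/(-20 - 110) = -23 + 7/(-130) = -23 - 1/130*7 = -23 - 7/130 = -2997/130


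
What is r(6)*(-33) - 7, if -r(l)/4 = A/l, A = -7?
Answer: -161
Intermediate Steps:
r(l) = 28/l (r(l) = -(-28)/l = 28/l)
r(6)*(-33) - 7 = (28/6)*(-33) - 7 = (28*(⅙))*(-33) - 7 = (14/3)*(-33) - 7 = -154 - 7 = -161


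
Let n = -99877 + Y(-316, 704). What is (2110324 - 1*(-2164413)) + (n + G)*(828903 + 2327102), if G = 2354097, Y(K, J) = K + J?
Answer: 7115558395777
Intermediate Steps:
Y(K, J) = J + K
n = -99489 (n = -99877 + (704 - 316) = -99877 + 388 = -99489)
(2110324 - 1*(-2164413)) + (n + G)*(828903 + 2327102) = (2110324 - 1*(-2164413)) + (-99489 + 2354097)*(828903 + 2327102) = (2110324 + 2164413) + 2254608*3156005 = 4274737 + 7115554121040 = 7115558395777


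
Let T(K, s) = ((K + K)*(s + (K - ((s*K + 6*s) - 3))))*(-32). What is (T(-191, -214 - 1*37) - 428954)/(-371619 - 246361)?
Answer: 57341673/61798 ≈ 927.89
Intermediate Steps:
T(K, s) = -64*K*(3 + K - 5*s - K*s) (T(K, s) = ((2*K)*(s + (K - ((K*s + 6*s) - 3))))*(-32) = ((2*K)*(s + (K - ((6*s + K*s) - 3))))*(-32) = ((2*K)*(s + (K - (-3 + 6*s + K*s))))*(-32) = ((2*K)*(s + (K + (3 - 6*s - K*s))))*(-32) = ((2*K)*(s + (3 + K - 6*s - K*s)))*(-32) = ((2*K)*(3 + K - 5*s - K*s))*(-32) = (2*K*(3 + K - 5*s - K*s))*(-32) = -64*K*(3 + K - 5*s - K*s))
(T(-191, -214 - 1*37) - 428954)/(-371619 - 246361) = (64*(-191)*(-3 - 1*(-191) + 5*(-214 - 1*37) - 191*(-214 - 1*37)) - 428954)/(-371619 - 246361) = (64*(-191)*(-3 + 191 + 5*(-214 - 37) - 191*(-214 - 37)) - 428954)/(-617980) = (64*(-191)*(-3 + 191 + 5*(-251) - 191*(-251)) - 428954)*(-1/617980) = (64*(-191)*(-3 + 191 - 1255 + 47941) - 428954)*(-1/617980) = (64*(-191)*46874 - 428954)*(-1/617980) = (-572987776 - 428954)*(-1/617980) = -573416730*(-1/617980) = 57341673/61798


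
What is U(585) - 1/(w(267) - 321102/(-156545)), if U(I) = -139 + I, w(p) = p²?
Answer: 4977474736177/11160257607 ≈ 446.00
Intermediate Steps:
U(585) - 1/(w(267) - 321102/(-156545)) = (-139 + 585) - 1/(267² - 321102/(-156545)) = 446 - 1/(71289 - 321102*(-1/156545)) = 446 - 1/(71289 + 321102/156545) = 446 - 1/11160257607/156545 = 446 - 1*156545/11160257607 = 446 - 156545/11160257607 = 4977474736177/11160257607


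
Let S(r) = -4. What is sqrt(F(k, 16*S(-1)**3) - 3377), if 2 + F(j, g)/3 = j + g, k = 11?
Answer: 13*I*sqrt(38) ≈ 80.137*I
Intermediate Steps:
F(j, g) = -6 + 3*g + 3*j (F(j, g) = -6 + 3*(j + g) = -6 + 3*(g + j) = -6 + (3*g + 3*j) = -6 + 3*g + 3*j)
sqrt(F(k, 16*S(-1)**3) - 3377) = sqrt((-6 + 3*(16*(-4)**3) + 3*11) - 3377) = sqrt((-6 + 3*(16*(-64)) + 33) - 3377) = sqrt((-6 + 3*(-1024) + 33) - 3377) = sqrt((-6 - 3072 + 33) - 3377) = sqrt(-3045 - 3377) = sqrt(-6422) = 13*I*sqrt(38)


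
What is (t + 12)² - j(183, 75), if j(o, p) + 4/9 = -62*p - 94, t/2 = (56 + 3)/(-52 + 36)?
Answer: 2745121/576 ≈ 4765.8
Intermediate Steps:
t = -59/8 (t = 2*((56 + 3)/(-52 + 36)) = 2*(59/(-16)) = 2*(59*(-1/16)) = 2*(-59/16) = -59/8 ≈ -7.3750)
j(o, p) = -850/9 - 62*p (j(o, p) = -4/9 + (-62*p - 94) = -4/9 + (-94 - 62*p) = -850/9 - 62*p)
(t + 12)² - j(183, 75) = (-59/8 + 12)² - (-850/9 - 62*75) = (37/8)² - (-850/9 - 4650) = 1369/64 - 1*(-42700/9) = 1369/64 + 42700/9 = 2745121/576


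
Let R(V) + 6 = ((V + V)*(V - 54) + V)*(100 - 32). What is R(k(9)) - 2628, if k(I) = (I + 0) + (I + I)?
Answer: -99942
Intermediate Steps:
k(I) = 3*I (k(I) = I + 2*I = 3*I)
R(V) = -6 + 68*V + 136*V*(-54 + V) (R(V) = -6 + ((V + V)*(V - 54) + V)*(100 - 32) = -6 + ((2*V)*(-54 + V) + V)*68 = -6 + (2*V*(-54 + V) + V)*68 = -6 + (V + 2*V*(-54 + V))*68 = -6 + (68*V + 136*V*(-54 + V)) = -6 + 68*V + 136*V*(-54 + V))
R(k(9)) - 2628 = (-6 - 21828*9 + 136*(3*9)**2) - 2628 = (-6 - 7276*27 + 136*27**2) - 2628 = (-6 - 196452 + 136*729) - 2628 = (-6 - 196452 + 99144) - 2628 = -97314 - 2628 = -99942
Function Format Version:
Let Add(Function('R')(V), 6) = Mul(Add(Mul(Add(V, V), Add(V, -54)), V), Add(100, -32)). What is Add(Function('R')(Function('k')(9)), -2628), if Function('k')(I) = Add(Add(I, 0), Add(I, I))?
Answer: -99942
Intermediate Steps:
Function('k')(I) = Mul(3, I) (Function('k')(I) = Add(I, Mul(2, I)) = Mul(3, I))
Function('R')(V) = Add(-6, Mul(68, V), Mul(136, V, Add(-54, V))) (Function('R')(V) = Add(-6, Mul(Add(Mul(Add(V, V), Add(V, -54)), V), Add(100, -32))) = Add(-6, Mul(Add(Mul(Mul(2, V), Add(-54, V)), V), 68)) = Add(-6, Mul(Add(Mul(2, V, Add(-54, V)), V), 68)) = Add(-6, Mul(Add(V, Mul(2, V, Add(-54, V))), 68)) = Add(-6, Add(Mul(68, V), Mul(136, V, Add(-54, V)))) = Add(-6, Mul(68, V), Mul(136, V, Add(-54, V))))
Add(Function('R')(Function('k')(9)), -2628) = Add(Add(-6, Mul(-7276, Mul(3, 9)), Mul(136, Pow(Mul(3, 9), 2))), -2628) = Add(Add(-6, Mul(-7276, 27), Mul(136, Pow(27, 2))), -2628) = Add(Add(-6, -196452, Mul(136, 729)), -2628) = Add(Add(-6, -196452, 99144), -2628) = Add(-97314, -2628) = -99942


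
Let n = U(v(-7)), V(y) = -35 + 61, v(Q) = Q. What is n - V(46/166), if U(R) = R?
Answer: -33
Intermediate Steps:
V(y) = 26
n = -7
n - V(46/166) = -7 - 1*26 = -7 - 26 = -33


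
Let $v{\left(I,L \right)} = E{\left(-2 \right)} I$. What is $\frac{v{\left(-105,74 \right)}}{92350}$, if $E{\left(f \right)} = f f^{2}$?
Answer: $\frac{84}{9235} \approx 0.0090958$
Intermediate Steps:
$E{\left(f \right)} = f^{3}$
$v{\left(I,L \right)} = - 8 I$ ($v{\left(I,L \right)} = \left(-2\right)^{3} I = - 8 I$)
$\frac{v{\left(-105,74 \right)}}{92350} = \frac{\left(-8\right) \left(-105\right)}{92350} = 840 \cdot \frac{1}{92350} = \frac{84}{9235}$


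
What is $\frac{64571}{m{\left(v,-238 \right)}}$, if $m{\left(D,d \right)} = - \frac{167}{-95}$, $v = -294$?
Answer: $\frac{6134245}{167} \approx 36732.0$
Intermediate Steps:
$m{\left(D,d \right)} = \frac{167}{95}$ ($m{\left(D,d \right)} = \left(-167\right) \left(- \frac{1}{95}\right) = \frac{167}{95}$)
$\frac{64571}{m{\left(v,-238 \right)}} = \frac{64571}{\frac{167}{95}} = 64571 \cdot \frac{95}{167} = \frac{6134245}{167}$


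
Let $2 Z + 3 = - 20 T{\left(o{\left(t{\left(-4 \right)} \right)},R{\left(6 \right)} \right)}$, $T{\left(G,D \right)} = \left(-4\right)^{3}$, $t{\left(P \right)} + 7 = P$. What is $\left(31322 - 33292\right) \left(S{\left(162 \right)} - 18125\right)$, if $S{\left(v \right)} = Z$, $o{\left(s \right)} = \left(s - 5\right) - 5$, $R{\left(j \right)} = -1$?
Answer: $34448405$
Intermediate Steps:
$t{\left(P \right)} = -7 + P$
$o{\left(s \right)} = -10 + s$ ($o{\left(s \right)} = \left(-5 + s\right) - 5 = -10 + s$)
$T{\left(G,D \right)} = -64$
$Z = \frac{1277}{2}$ ($Z = - \frac{3}{2} + \frac{\left(-20\right) \left(-64\right)}{2} = - \frac{3}{2} + \frac{1}{2} \cdot 1280 = - \frac{3}{2} + 640 = \frac{1277}{2} \approx 638.5$)
$S{\left(v \right)} = \frac{1277}{2}$
$\left(31322 - 33292\right) \left(S{\left(162 \right)} - 18125\right) = \left(31322 - 33292\right) \left(\frac{1277}{2} - 18125\right) = \left(-1970\right) \left(- \frac{34973}{2}\right) = 34448405$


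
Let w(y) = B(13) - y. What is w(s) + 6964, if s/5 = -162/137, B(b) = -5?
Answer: 954193/137 ≈ 6964.9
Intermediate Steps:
s = -810/137 (s = 5*(-162/137) = -810/137 ≈ -5.9124)
w(y) = -5 - y
w(s) + 6964 = (-5 - 1*(-810/137)) + 6964 = (-5 + 810/137) + 6964 = 125/137 + 6964 = 954193/137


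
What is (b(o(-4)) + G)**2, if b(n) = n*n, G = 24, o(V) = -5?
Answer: 2401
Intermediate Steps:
b(n) = n**2
(b(o(-4)) + G)**2 = ((-5)**2 + 24)**2 = (25 + 24)**2 = 49**2 = 2401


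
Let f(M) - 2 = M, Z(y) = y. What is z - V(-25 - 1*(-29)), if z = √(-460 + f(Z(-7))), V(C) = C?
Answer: -4 + I*√465 ≈ -4.0 + 21.564*I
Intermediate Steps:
f(M) = 2 + M
z = I*√465 (z = √(-460 + (2 - 7)) = √(-460 - 5) = √(-465) = I*√465 ≈ 21.564*I)
z - V(-25 - 1*(-29)) = I*√465 - (-25 - 1*(-29)) = I*√465 - (-25 + 29) = I*√465 - 1*4 = I*√465 - 4 = -4 + I*√465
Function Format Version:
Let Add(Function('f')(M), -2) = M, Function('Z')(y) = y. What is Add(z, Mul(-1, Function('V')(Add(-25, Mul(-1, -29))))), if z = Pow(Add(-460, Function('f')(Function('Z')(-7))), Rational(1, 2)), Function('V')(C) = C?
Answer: Add(-4, Mul(I, Pow(465, Rational(1, 2)))) ≈ Add(-4.0000, Mul(21.564, I))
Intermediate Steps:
Function('f')(M) = Add(2, M)
z = Mul(I, Pow(465, Rational(1, 2))) (z = Pow(Add(-460, Add(2, -7)), Rational(1, 2)) = Pow(Add(-460, -5), Rational(1, 2)) = Pow(-465, Rational(1, 2)) = Mul(I, Pow(465, Rational(1, 2))) ≈ Mul(21.564, I))
Add(z, Mul(-1, Function('V')(Add(-25, Mul(-1, -29))))) = Add(Mul(I, Pow(465, Rational(1, 2))), Mul(-1, Add(-25, Mul(-1, -29)))) = Add(Mul(I, Pow(465, Rational(1, 2))), Mul(-1, Add(-25, 29))) = Add(Mul(I, Pow(465, Rational(1, 2))), Mul(-1, 4)) = Add(Mul(I, Pow(465, Rational(1, 2))), -4) = Add(-4, Mul(I, Pow(465, Rational(1, 2))))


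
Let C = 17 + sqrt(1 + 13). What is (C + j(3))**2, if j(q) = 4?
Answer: (21 + sqrt(14))**2 ≈ 612.15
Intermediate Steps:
C = 17 + sqrt(14) ≈ 20.742
(C + j(3))**2 = ((17 + sqrt(14)) + 4)**2 = (21 + sqrt(14))**2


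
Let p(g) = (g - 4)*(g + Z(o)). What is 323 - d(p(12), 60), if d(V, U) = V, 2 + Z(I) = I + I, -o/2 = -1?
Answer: 211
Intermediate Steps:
o = 2 (o = -2*(-1) = 2)
Z(I) = -2 + 2*I (Z(I) = -2 + (I + I) = -2 + 2*I)
p(g) = (-4 + g)*(2 + g) (p(g) = (g - 4)*(g + (-2 + 2*2)) = (-4 + g)*(g + (-2 + 4)) = (-4 + g)*(g + 2) = (-4 + g)*(2 + g))
323 - d(p(12), 60) = 323 - (-8 + 12² - 2*12) = 323 - (-8 + 144 - 24) = 323 - 1*112 = 323 - 112 = 211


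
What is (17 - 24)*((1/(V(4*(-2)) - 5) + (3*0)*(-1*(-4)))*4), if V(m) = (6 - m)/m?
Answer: 112/27 ≈ 4.1481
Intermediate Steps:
V(m) = (6 - m)/m
(17 - 24)*((1/(V(4*(-2)) - 5) + (3*0)*(-1*(-4)))*4) = (17 - 24)*((1/((6 - 4*(-2))/((4*(-2))) - 5) + (3*0)*(-1*(-4)))*4) = -7*(1/((6 - 1*(-8))/(-8) - 5) + 0*4)*4 = -7*(1/(-(6 + 8)/8 - 5) + 0)*4 = -7*(1/(-⅛*14 - 5) + 0)*4 = -7*(1/(-7/4 - 5) + 0)*4 = -7*(1/(-27/4) + 0)*4 = -7*(-4/27 + 0)*4 = -(-28)*4/27 = -7*(-16/27) = 112/27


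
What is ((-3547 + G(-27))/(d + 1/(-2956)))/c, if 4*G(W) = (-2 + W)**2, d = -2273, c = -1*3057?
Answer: -1095937/2282216597 ≈ -0.00048021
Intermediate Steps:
c = -3057
G(W) = (-2 + W)**2/4
((-3547 + G(-27))/(d + 1/(-2956)))/c = ((-3547 + (-2 - 27)**2/4)/(-2273 + 1/(-2956)))/(-3057) = ((-3547 + (1/4)*(-29)**2)/(-2273 - 1/2956))*(-1/3057) = ((-3547 + (1/4)*841)/(-6718989/2956))*(-1/3057) = ((-3547 + 841/4)*(-2956/6718989))*(-1/3057) = -13347/4*(-2956/6718989)*(-1/3057) = (3287811/2239663)*(-1/3057) = -1095937/2282216597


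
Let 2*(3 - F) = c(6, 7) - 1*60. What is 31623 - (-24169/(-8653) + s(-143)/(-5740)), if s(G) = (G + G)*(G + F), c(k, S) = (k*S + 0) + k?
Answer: 392712752143/12417055 ≈ 31627.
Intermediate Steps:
c(k, S) = k + S*k (c(k, S) = (S*k + 0) + k = S*k + k = k + S*k)
F = 9 (F = 3 - (6*(1 + 7) - 1*60)/2 = 3 - (6*8 - 60)/2 = 3 - (48 - 60)/2 = 3 - ½*(-12) = 3 + 6 = 9)
s(G) = 2*G*(9 + G) (s(G) = (G + G)*(G + 9) = (2*G)*(9 + G) = 2*G*(9 + G))
31623 - (-24169/(-8653) + s(-143)/(-5740)) = 31623 - (-24169/(-8653) + (2*(-143)*(9 - 143))/(-5740)) = 31623 - (-24169*(-1/8653) + (2*(-143)*(-134))*(-1/5740)) = 31623 - (24169/8653 + 38324*(-1/5740)) = 31623 - (24169/8653 - 9581/1435) = 31623 - 1*(-48221878/12417055) = 31623 + 48221878/12417055 = 392712752143/12417055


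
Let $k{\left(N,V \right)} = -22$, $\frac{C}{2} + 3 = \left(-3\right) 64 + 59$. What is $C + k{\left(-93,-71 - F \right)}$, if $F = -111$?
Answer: $-294$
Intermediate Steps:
$C = -272$ ($C = -6 + 2 \left(\left(-3\right) 64 + 59\right) = -6 + 2 \left(-192 + 59\right) = -6 + 2 \left(-133\right) = -6 - 266 = -272$)
$C + k{\left(-93,-71 - F \right)} = -272 - 22 = -294$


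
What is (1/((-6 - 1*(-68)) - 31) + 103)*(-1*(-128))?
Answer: 408832/31 ≈ 13188.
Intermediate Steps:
(1/((-6 - 1*(-68)) - 31) + 103)*(-1*(-128)) = (1/((-6 + 68) - 31) + 103)*128 = (1/(62 - 31) + 103)*128 = (1/31 + 103)*128 = (3194/31)*128 = 408832/31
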